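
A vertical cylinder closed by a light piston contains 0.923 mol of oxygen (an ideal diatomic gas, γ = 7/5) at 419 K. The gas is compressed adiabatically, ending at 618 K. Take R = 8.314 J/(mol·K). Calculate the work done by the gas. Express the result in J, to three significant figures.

Adiabatic ⇒ Q = 0, so W_by = −ΔU = nCᵥ(T₁ − T₂).
Cᵥ = 5R/2 = 20.79 J/(mol·K).
W = (0.923)(20.79)(419 − 618) = -3818 J.

W ≈ -3820 J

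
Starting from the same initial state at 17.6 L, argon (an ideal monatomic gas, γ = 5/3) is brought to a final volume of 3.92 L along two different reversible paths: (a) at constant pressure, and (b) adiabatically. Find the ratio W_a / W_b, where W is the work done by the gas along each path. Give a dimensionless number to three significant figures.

W_a / W_b ≈ 0.301

Path (a) isobaric: W = P₁(V₂ − V₁) → W_a/(P₁V₁) = -0.7773.
Path (b) adiabatic: W = P₁V₁(1 − (V₁/V₂)^(γ−1))/(γ−1) → W_b/(P₁V₁) = -2.582.
W_a / W_b = -0.7773 / -2.582 = 0.301.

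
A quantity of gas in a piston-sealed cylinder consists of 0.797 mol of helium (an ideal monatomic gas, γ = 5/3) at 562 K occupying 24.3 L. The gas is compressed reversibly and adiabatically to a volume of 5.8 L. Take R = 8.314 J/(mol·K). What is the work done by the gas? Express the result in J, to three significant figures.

Adiabatic: TV^(γ−1) = const with γ = 5/3.
T₂ = T₁ (V₁/V₂)^(γ−1) = 562 × (24.3/5.8)^0.667 = 562 × 2.599 = 1461 K.
W_by = nCᵥ(T₁ − T₂) = (0.797)(12.47)(562 − 1461) = -8931 J.

W ≈ -8930 J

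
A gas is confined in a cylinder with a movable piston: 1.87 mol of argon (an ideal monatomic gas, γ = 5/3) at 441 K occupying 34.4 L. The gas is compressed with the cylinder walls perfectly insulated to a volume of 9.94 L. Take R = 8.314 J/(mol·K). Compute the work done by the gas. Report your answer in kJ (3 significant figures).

W ≈ -13.2 kJ

Adiabatic: TV^(γ−1) = const with γ = 5/3.
T₂ = T₁ (V₁/V₂)^(γ−1) = 441 × (34.4/9.94)^0.667 = 441 × 2.288 = 1009 K.
W_by = nCᵥ(T₁ − T₂) = (1.87)(12.47)(441 − 1009) = -13246 J.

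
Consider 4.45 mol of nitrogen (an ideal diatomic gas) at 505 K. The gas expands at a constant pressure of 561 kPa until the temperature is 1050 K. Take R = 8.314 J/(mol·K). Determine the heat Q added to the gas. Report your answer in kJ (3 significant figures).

Q ≈ 70.6 kJ

Isobaric: W = nRΔT = (4.45)(8.314)(545) = 20164 J.
ΔU = nCᵥΔT with Cᵥ = 5R/2: ΔU = (4.45)(20.79)(545) = 50409 J.
Q = ΔU + W = 50409 + 20164 = 70572 J.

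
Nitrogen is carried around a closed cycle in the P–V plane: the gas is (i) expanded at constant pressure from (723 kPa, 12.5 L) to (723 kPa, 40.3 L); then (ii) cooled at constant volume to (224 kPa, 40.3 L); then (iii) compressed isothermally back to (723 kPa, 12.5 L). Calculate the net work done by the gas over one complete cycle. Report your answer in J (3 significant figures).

W_net ≈ 9530 J

Leg (i): W = PΔV = (723)(40.3 − 12.5) = 20099 J.
Leg (ii): W = 0.
Leg (iii): W = PᵢVᵢ ln(V_f/Vᵢ) = (9027) ln(12.5/40.3) = -10567 J.
W_net = 20099 − 10567 = 9532 J.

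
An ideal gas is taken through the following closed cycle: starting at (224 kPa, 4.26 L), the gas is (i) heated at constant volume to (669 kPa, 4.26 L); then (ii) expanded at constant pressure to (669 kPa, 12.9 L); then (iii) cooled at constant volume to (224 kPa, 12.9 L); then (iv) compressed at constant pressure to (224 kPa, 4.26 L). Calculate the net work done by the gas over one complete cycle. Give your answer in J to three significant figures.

W_net ≈ 3840 J

Constant-volume legs do no work.
W(ii) = (669)(12.9 − 4.26) = 5780 J; W(iv) = (224)(4.26 − 12.9) = -1935 J.
W_net = 5780 − 1935 = 3845 J (the clockwise enclosed area).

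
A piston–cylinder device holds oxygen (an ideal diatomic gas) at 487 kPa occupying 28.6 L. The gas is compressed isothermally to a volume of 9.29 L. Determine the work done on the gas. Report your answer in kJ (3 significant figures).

Isothermal: W = nRT ln(V₂/V₁) = P₁V₁ ln(V₂/V₁).
P₁V₁ = (487 kPa)(28.6 L) = 13928 J.
W = 13928 × ln(9.29/28.6) = 13928 × -1.124
W_by_gas = -15662 J; work on gas = −W_by = 15662 J.

W ≈ 15.7 kJ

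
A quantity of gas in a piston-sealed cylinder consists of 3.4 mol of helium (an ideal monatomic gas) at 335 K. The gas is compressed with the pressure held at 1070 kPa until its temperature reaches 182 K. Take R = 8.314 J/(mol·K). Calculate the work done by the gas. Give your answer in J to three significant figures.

Isobaric: W = P ΔV = nR ΔT.
W = (3.4)(8.314)(182 − 335) = -4325 J.

W ≈ -4320 J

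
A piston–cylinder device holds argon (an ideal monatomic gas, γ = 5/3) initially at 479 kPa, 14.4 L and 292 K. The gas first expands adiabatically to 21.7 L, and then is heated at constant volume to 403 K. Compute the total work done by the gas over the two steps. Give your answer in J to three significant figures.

Step 1 (adiabatic): W = (P₁V₁ − P₂V₂)/(γ−1) = (6898 − 5248)/0.667 = 2475 J.
Step 2 (isochoric): W = 0 (constant volume).
W_total = 2475 + 0 = 2475 J.

W_total ≈ 2470 J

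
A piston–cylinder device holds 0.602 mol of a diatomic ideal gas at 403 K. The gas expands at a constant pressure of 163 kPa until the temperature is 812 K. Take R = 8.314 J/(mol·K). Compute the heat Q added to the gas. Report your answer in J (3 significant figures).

Isobaric: W = nRΔT = (0.602)(8.314)(409) = 2047 J.
ΔU = nCᵥΔT with Cᵥ = 5R/2: ΔU = (0.602)(20.79)(409) = 5118 J.
Q = ΔU + W = 5118 + 2047 = 7165 J.

Q ≈ 7160 J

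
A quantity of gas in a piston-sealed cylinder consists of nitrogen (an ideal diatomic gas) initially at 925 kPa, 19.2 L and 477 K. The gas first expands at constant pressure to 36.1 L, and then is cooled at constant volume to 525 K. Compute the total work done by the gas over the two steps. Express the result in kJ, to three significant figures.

Step 1 (isobaric): W = PΔV = (925 kPa)(36.1 − 19.2 L) = 15633 J.
Step 2 (isochoric): W = 0 (constant volume).
W_total = 15633 + 0 = 15633 J.

W_total ≈ 15.6 kJ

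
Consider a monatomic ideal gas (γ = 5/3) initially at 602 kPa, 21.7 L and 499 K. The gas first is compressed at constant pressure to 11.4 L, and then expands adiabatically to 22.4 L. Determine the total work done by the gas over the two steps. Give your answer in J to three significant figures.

Step 1 (isobaric): W = PΔV = (602 kPa)(11.4 − 21.7 L) = -6201 J.
After step 1: P = 602 kPa, V = 11.4 L, T = 262.1 K.
Step 2 (adiabatic): W = (P₁V₁ − P₂V₂)/(γ−1) = (6863 − 4375)/0.667 = 3732 J.
W_total = -6201 + 3732 = -2468 J.

W_total ≈ -2470 J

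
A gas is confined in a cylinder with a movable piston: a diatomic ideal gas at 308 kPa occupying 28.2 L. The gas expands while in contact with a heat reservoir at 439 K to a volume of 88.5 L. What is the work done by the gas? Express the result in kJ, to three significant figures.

W ≈ 9.93 kJ

Isothermal: W = nRT ln(V₂/V₁) = P₁V₁ ln(V₂/V₁).
P₁V₁ = (308 kPa)(28.2 L) = 8686 J.
W = 8686 × ln(88.5/28.2) = 8686 × 1.144
W_by_gas = 9934 J.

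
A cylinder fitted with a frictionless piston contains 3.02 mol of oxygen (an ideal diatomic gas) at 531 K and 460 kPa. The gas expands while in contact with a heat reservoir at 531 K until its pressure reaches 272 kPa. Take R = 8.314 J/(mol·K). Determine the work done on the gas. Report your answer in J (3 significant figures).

Isothermal process: W = nRT ln(V₂/V₁) = nRT ln(P₁/P₂).
W = (3.02)(8.314)(531) × ln(460/272)
  = 13332 × ln(1.691) = 13332 × 0.5254
W_by_gas = 7005 J; work on gas = −W_by = -7005 J.

W ≈ -7010 J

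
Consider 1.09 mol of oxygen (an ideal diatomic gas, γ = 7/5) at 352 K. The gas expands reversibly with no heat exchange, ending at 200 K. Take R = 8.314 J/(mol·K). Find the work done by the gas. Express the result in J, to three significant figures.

W ≈ 3440 J

Adiabatic ⇒ Q = 0, so W_by = −ΔU = nCᵥ(T₁ − T₂).
Cᵥ = 5R/2 = 20.79 J/(mol·K).
W = (1.09)(20.79)(352 − 200) = 3444 J.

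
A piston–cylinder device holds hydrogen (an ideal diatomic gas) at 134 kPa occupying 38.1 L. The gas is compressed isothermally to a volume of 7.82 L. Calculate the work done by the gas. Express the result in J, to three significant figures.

W ≈ -8080 J

Isothermal: W = nRT ln(V₂/V₁) = P₁V₁ ln(V₂/V₁).
P₁V₁ = (134 kPa)(38.1 L) = 5105 J.
W = 5105 × ln(7.82/38.1) = 5105 × -1.584
W_by_gas = -8085 J.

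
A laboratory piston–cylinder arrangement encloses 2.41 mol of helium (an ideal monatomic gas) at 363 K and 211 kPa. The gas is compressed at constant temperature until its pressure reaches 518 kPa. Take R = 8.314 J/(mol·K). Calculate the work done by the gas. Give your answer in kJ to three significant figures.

W ≈ -6.53 kJ

Isothermal process: W = nRT ln(V₂/V₁) = nRT ln(P₁/P₂).
W = (2.41)(8.314)(363) × ln(211/518)
  = 7273 × ln(0.4073) = 7273 × -0.8981
W_by_gas = -6532 J.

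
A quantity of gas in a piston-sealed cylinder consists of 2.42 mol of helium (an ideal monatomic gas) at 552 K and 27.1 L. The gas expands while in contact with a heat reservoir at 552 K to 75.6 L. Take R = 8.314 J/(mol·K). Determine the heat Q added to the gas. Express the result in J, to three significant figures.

Isothermal ⇒ ΔU = 0, so Q = W = nRT ln(V₂/V₁).
Q = (2.42)(8.314)(552) ln(75.6/27.1) = 11106 × 1.026 = 11394 J.

Q ≈ 11400 J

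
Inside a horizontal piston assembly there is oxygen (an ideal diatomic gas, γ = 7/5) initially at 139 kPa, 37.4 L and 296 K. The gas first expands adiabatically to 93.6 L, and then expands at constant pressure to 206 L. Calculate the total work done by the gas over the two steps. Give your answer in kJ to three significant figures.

W_total ≈ 8.32 kJ

Step 1 (adiabatic): W = (P₁V₁ − P₂V₂)/(γ−1) = (5199 − 3602)/0.4 = 3992 J.
After step 1: P = 38.48 kPa, V = 93.6 L, T = 205.1 K.
Step 2 (isobaric): W = PΔV = (38.48 kPa)(206 − 93.6 L) = 4325 J.
W_total = 3992 + 4325 = 8317 J.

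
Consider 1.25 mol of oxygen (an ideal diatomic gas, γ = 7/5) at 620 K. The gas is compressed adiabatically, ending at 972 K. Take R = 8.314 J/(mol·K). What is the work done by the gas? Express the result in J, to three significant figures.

Adiabatic ⇒ Q = 0, so W_by = −ΔU = nCᵥ(T₁ − T₂).
Cᵥ = 5R/2 = 20.79 J/(mol·K).
W = (1.25)(20.79)(620 − 972) = -9145 J.

W ≈ -9150 J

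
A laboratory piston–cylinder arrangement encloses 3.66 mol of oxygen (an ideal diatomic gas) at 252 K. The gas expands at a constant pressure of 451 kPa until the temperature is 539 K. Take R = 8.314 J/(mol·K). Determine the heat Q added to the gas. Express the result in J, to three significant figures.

Q ≈ 30600 J

Isobaric: W = nRΔT = (3.66)(8.314)(287) = 8733 J.
ΔU = nCᵥΔT with Cᵥ = 5R/2: ΔU = (3.66)(20.79)(287) = 21833 J.
Q = ΔU + W = 21833 + 8733 = 30566 J.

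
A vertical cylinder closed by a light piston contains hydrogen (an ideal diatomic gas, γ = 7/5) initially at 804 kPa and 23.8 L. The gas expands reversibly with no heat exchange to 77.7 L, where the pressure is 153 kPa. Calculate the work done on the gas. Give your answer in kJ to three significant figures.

Adiabatic: W = (P₁V₁ − P₂V₂)/(γ − 1) with γ = 7/5.
P₁V₁ = 19135 J, P₂V₂ = 11888 J.
W = (19135 − 11888) / 0.4 = 18118 J.
Work on gas = −W_by = -18118 J.

W ≈ -18.1 kJ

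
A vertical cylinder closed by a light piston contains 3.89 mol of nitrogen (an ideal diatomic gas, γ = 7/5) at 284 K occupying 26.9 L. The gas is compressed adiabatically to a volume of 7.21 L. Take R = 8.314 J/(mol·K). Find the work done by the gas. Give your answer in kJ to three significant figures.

W ≈ -15.9 kJ

Adiabatic: TV^(γ−1) = const with γ = 7/5.
T₂ = T₁ (V₁/V₂)^(γ−1) = 284 × (26.9/7.21)^0.4 = 284 × 1.693 = 480.9 K.
W_by = nCᵥ(T₁ − T₂) = (3.89)(20.79)(284 − 480.9) = -15919 J.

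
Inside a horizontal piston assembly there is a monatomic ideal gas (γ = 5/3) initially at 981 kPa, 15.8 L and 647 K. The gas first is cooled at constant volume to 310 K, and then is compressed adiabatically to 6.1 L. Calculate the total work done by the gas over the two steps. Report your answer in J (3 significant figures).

W_total ≈ -9870 J

Step 1 (isochoric): W = 0 (constant volume).
After step 1: P = 470 kPa (V unchanged).
Step 2 (adiabatic): W = (P₁V₁ − P₂V₂)/(γ−1) = (7426 − 14007)/0.667 = -9870 J.
W_total = 0 − 9870 = -9870 J.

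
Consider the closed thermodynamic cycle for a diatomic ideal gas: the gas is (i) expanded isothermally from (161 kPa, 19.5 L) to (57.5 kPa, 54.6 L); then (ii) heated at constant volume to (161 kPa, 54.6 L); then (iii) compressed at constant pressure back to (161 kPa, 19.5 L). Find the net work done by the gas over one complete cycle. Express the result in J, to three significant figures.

Leg (i): W = PᵢVᵢ ln(V_f/Vᵢ) = (3140) ln(54.6/19.5) = 3232 J.
Leg (ii): W = 0.
Leg (iii): W = PΔV = (161)(19.5 − 54.6) = -5651 J.
W_net = 3232 − 5651 = -2419 J.

W_net ≈ -2420 J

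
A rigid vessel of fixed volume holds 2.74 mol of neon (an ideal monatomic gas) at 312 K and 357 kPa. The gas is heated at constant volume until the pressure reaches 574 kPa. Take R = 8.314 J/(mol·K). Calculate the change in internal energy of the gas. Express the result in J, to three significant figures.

ΔU ≈ 6480 J

Constant volume ⇒ W = 0, so Q = ΔU = nCᵥΔT with Cᵥ = 3R/2 = 12.47 J/(mol·K).
At constant V, T₂/T₁ = P₂/P₁ ⇒ ΔT = T₁(P₂/P₁ − 1) = 312·(574/357 − 1) = 189.6 K.
ΔU = (2.74)(12.47)(189.6) = 6480 J.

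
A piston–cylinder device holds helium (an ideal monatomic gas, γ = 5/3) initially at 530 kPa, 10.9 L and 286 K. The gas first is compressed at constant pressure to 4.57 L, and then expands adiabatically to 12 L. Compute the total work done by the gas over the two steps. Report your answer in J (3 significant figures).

W_total ≈ -1630 J

Step 1 (isobaric): W = PΔV = (530 kPa)(4.57 − 10.9 L) = -3355 J.
After step 1: P = 530 kPa, V = 4.57 L, T = 119.9 K.
Step 2 (adiabatic): W = (P₁V₁ − P₂V₂)/(γ−1) = (2422 − 1273)/0.667 = 1724 J.
W_total = -3355 + 1724 = -1631 J.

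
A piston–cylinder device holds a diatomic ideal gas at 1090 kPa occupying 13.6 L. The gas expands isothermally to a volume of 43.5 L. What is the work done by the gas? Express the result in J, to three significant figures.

W ≈ 17200 J

Isothermal: W = nRT ln(V₂/V₁) = P₁V₁ ln(V₂/V₁).
P₁V₁ = (1090 kPa)(13.6 L) = 14824 J.
W = 14824 × ln(43.5/13.6) = 14824 × 1.163
W_by_gas = 17236 J.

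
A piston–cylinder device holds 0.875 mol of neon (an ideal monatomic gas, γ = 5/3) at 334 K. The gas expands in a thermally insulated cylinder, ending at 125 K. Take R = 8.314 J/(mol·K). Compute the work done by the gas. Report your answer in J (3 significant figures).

W ≈ 2280 J

Adiabatic ⇒ Q = 0, so W_by = −ΔU = nCᵥ(T₁ − T₂).
Cᵥ = 3R/2 = 12.47 J/(mol·K).
W = (0.875)(12.47)(334 − 125) = 2281 J.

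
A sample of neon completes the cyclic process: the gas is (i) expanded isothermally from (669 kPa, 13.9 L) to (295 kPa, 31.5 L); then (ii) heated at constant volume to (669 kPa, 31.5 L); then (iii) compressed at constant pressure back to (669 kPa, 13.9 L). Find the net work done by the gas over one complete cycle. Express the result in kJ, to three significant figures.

Leg (i): W = PᵢVᵢ ln(V_f/Vᵢ) = (9299) ln(31.5/13.9) = 7608 J.
Leg (ii): W = 0.
Leg (iii): W = PΔV = (669)(13.9 − 31.5) = -11774 J.
W_net = 7608 − 11774 = -4167 J.

W_net ≈ -4.17 kJ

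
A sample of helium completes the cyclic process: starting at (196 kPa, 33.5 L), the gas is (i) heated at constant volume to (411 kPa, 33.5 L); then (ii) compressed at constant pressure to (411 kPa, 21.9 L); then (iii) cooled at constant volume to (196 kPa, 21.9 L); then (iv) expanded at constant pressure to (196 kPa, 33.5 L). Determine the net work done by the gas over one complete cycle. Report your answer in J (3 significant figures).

Constant-volume legs do no work.
W(ii) = (411)(21.9 − 33.5) = -4768 J; W(iv) = (196)(33.5 − 21.9) = 2274 J.
W_net = -4768 + 2274 = -2494 J (the counter-clockwise enclosed area).

W_net ≈ -2490 J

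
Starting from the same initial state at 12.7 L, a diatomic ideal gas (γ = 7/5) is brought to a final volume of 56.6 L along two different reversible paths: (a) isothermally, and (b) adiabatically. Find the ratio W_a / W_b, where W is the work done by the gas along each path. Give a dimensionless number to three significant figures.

W_a / W_b ≈ 1.33

Path (a) isothermal: W = P₁V₁ ln(V₂/V₁) → W_a/(P₁V₁) = 1.494.
Path (b) adiabatic: W = P₁V₁(1 − (V₁/V₂)^(γ−1))/(γ−1) → W_b/(P₁V₁) = 1.125.
W_a / W_b = 1.494 / 1.125 = 1.328.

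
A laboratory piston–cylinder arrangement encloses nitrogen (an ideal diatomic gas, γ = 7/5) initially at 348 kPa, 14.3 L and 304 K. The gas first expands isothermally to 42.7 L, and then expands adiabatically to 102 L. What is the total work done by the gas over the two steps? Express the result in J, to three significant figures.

W_total ≈ 9100 J

Step 1 (isothermal): W = P₁V₁ ln(V₂/V₁) = (4976) ln(42.7/14.3) = 5444 J.
After step 1: P = 116.5 kPa, V = 42.7 L, T = 304 K.
Step 2 (adiabatic): W = (P₁V₁ − P₂V₂)/(γ−1) = (4976 − 3513)/0.4 = 3659 J.
W_total = 5444 + 3659 = 9103 J.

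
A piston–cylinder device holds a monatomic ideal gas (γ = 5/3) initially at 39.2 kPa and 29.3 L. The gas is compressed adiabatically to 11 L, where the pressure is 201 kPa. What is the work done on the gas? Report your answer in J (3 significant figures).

W ≈ 1590 J

Adiabatic: W = (P₁V₁ − P₂V₂)/(γ − 1) with γ = 5/3.
P₁V₁ = 1149 J, P₂V₂ = 2211 J.
W = (1149 − 2211) / 0.6667 = -1594 J.
Work on gas = −W_by = 1594 J.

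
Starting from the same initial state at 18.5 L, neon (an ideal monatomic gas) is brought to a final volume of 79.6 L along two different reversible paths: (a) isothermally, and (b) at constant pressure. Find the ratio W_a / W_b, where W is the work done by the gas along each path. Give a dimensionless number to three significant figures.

W_a / W_b ≈ 0.442

Path (a) isothermal: W = P₁V₁ ln(V₂/V₁) → W_a/(P₁V₁) = 1.459.
Path (b) isobaric: W = P₁(V₂ − V₁) → W_b/(P₁V₁) = 3.303.
W_a / W_b = 1.459 / 3.303 = 0.4418.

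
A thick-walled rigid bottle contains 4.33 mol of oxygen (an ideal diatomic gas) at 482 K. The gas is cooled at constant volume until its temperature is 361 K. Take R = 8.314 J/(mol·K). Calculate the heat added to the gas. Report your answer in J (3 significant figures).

Constant volume ⇒ W = 0, so Q = ΔU = nCᵥΔT with Cᵥ = 5R/2 = 20.79 J/(mol·K).
ΔU = (4.33)(20.79)(361 − 482) = -10890 J.

Q ≈ -10900 J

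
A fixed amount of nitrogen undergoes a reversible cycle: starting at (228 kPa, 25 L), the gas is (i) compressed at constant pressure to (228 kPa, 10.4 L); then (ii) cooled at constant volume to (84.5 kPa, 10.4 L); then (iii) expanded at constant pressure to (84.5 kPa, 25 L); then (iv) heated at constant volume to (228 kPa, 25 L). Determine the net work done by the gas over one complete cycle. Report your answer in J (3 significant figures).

W_net ≈ -2100 J

Constant-volume legs do no work.
W(i) = (228)(10.4 − 25) = -3329 J; W(iii) = (84.5)(25 − 10.4) = 1234 J.
W_net = -3329 + 1234 = -2095 J (the counter-clockwise enclosed area).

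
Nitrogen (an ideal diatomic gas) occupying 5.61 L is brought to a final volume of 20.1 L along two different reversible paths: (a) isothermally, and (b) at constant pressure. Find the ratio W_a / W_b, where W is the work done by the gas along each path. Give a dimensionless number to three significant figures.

Path (a) isothermal: W = P₁V₁ ln(V₂/V₁) → W_a/(P₁V₁) = 1.276.
Path (b) isobaric: W = P₁(V₂ − V₁) → W_b/(P₁V₁) = 2.583.
W_a / W_b = 1.276 / 2.583 = 0.4941.

W_a / W_b ≈ 0.494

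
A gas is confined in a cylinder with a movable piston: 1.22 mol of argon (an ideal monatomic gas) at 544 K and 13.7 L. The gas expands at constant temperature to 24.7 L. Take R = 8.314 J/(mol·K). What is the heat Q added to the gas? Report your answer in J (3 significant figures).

Q ≈ 3250 J

Isothermal ⇒ ΔU = 0, so Q = W = nRT ln(V₂/V₁).
Q = (1.22)(8.314)(544) ln(24.7/13.7) = 5518 × 0.5894 = 3252 J.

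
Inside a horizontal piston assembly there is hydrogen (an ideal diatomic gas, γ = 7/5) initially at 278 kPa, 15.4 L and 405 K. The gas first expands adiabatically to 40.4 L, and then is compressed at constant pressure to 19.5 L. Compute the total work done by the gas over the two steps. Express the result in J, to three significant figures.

Step 1 (adiabatic): W = (P₁V₁ − P₂V₂)/(γ−1) = (4281 − 2911)/0.4 = 3426 J.
After step 1: P = 72.05 kPa, V = 40.4 L, T = 275.4 K.
Step 2 (isobaric): W = PΔV = (72.05 kPa)(19.5 − 40.4 L) = -1506 J.
W_total = 3426 − 1506 = 1920 J.

W_total ≈ 1920 J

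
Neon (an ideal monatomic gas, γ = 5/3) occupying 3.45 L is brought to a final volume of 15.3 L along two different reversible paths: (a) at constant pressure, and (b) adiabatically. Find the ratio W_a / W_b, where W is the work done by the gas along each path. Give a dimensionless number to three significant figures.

W_a / W_b ≈ 3.64

Path (a) isobaric: W = P₁(V₂ − V₁) → W_a/(P₁V₁) = 3.435.
Path (b) adiabatic: W = P₁V₁(1 − (V₁/V₂)^(γ−1))/(γ−1) → W_b/(P₁V₁) = 0.9443.
W_a / W_b = 3.435 / 0.9443 = 3.637.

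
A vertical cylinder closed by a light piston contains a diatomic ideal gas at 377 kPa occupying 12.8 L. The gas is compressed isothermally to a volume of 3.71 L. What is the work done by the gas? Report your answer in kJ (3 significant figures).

Isothermal: W = nRT ln(V₂/V₁) = P₁V₁ ln(V₂/V₁).
P₁V₁ = (377 kPa)(12.8 L) = 4826 J.
W = 4826 × ln(3.71/12.8) = 4826 × -1.238
W_by_gas = -5976 J.

W ≈ -5.98 kJ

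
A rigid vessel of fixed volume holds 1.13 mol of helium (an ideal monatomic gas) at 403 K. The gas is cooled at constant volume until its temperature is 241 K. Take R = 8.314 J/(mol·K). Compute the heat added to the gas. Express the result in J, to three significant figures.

Constant volume ⇒ W = 0, so Q = ΔU = nCᵥΔT with Cᵥ = 3R/2 = 12.47 J/(mol·K).
ΔU = (1.13)(12.47)(241 − 403) = -2283 J.

Q ≈ -2280 J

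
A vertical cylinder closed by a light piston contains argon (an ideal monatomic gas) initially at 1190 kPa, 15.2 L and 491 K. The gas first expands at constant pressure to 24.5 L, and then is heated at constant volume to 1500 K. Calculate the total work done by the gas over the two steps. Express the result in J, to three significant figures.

W_total ≈ 11100 J

Step 1 (isobaric): W = PΔV = (1190 kPa)(24.5 − 15.2 L) = 11067 J.
Step 2 (isochoric): W = 0 (constant volume).
W_total = 11067 + 0 = 11067 J.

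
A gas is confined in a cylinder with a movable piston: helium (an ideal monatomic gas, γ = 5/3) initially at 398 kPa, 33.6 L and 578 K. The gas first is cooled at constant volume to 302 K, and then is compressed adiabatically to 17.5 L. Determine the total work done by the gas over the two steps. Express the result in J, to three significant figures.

Step 1 (isochoric): W = 0 (constant volume).
After step 1: P = 208 kPa (V unchanged).
Step 2 (adiabatic): W = (P₁V₁ − P₂V₂)/(γ−1) = (6987 − 10794)/0.667 = -5710 J.
W_total = 0 − 5710 = -5710 J.

W_total ≈ -5710 J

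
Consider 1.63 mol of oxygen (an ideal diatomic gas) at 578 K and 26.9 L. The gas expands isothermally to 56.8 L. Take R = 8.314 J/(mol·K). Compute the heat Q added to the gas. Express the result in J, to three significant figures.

Isothermal ⇒ ΔU = 0, so Q = W = nRT ln(V₂/V₁).
Q = (1.63)(8.314)(578) ln(56.8/26.9) = 7833 × 0.7474 = 5854 J.

Q ≈ 5850 J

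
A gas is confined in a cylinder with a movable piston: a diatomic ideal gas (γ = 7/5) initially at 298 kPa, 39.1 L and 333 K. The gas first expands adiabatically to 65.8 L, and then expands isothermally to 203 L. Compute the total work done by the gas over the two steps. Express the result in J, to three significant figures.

W_total ≈ 16100 J

Step 1 (adiabatic): W = (P₁V₁ − P₂V₂)/(γ−1) = (11652 − 9462)/0.4 = 5475 J.
After step 1: P = 143.8 kPa, V = 65.8 L, T = 270.4 K.
Step 2 (isothermal): W = P₁V₁ ln(V₂/V₁) = (9462) ln(203/65.8) = 10660 J.
W_total = 5475 + 10660 = 16135 J.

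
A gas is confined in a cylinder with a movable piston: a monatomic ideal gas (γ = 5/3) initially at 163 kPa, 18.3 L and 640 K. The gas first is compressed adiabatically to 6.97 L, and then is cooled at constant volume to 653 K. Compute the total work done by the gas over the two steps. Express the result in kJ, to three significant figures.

Step 1 (adiabatic): W = (P₁V₁ − P₂V₂)/(γ−1) = (2983 − 5677)/0.667 = -4041 J.
Step 2 (isochoric): W = 0 (constant volume).
W_total = -4041 + 0 = -4041 J.

W_total ≈ -4.04 kJ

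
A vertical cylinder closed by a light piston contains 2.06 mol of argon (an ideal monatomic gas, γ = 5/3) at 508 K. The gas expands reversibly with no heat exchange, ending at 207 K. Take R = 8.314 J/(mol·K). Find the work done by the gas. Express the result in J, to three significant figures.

W ≈ 7730 J

Adiabatic ⇒ Q = 0, so W_by = −ΔU = nCᵥ(T₁ − T₂).
Cᵥ = 3R/2 = 12.47 J/(mol·K).
W = (2.06)(12.47)(508 − 207) = 7733 J.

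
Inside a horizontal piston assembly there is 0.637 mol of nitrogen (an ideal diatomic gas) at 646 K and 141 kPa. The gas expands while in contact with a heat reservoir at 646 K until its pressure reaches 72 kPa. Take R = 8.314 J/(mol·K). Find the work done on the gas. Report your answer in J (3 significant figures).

Isothermal process: W = nRT ln(V₂/V₁) = nRT ln(P₁/P₂).
W = (0.637)(8.314)(646) × ln(141/72)
  = 3421 × ln(1.958) = 3421 × 0.6721
W_by_gas = 2299 J; work on gas = −W_by = -2299 J.

W ≈ -2300 J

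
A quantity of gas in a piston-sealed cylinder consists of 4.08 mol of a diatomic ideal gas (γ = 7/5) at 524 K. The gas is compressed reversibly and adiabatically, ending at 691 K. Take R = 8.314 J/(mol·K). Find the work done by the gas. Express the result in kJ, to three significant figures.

Adiabatic ⇒ Q = 0, so W_by = −ΔU = nCᵥ(T₁ − T₂).
Cᵥ = 5R/2 = 20.79 J/(mol·K).
W = (4.08)(20.79)(524 − 691) = -14162 J.

W ≈ -14.2 kJ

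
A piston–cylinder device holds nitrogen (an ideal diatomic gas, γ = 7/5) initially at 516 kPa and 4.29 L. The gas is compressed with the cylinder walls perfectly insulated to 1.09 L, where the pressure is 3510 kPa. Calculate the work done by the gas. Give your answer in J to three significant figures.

Adiabatic: W = (P₁V₁ − P₂V₂)/(γ − 1) with γ = 7/5.
P₁V₁ = 2214 J, P₂V₂ = 3826 J.
W = (2214 − 3826) / 0.4 = -4031 J.

W ≈ -4030 J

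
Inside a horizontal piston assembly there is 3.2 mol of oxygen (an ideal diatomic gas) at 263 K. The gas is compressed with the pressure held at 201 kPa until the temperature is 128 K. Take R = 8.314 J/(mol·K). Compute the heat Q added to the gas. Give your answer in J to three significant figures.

Q ≈ -12600 J

Isobaric: W = nRΔT = (3.2)(8.314)(-135) = -3592 J.
ΔU = nCᵥΔT with Cᵥ = 5R/2: ΔU = (3.2)(20.79)(-135) = -8979 J.
Q = ΔU + W = -8979 − 3592 = -12571 J.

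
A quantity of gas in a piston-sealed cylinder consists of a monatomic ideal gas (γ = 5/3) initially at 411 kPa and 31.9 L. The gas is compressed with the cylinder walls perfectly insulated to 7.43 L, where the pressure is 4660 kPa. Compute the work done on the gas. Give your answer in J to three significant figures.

Adiabatic: W = (P₁V₁ − P₂V₂)/(γ − 1) with γ = 5/3.
P₁V₁ = 13111 J, P₂V₂ = 34624 J.
W = (13111 − 34624) / 0.6667 = -32269 J.
Work on gas = −W_by = 32269 J.

W ≈ 32300 J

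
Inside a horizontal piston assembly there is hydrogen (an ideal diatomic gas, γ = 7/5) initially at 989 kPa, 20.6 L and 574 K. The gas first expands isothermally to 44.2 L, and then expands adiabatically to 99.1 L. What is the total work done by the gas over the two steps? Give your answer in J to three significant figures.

W_total ≈ 29600 J

Step 1 (isothermal): W = P₁V₁ ln(V₂/V₁) = (20373) ln(44.2/20.6) = 15554 J.
After step 1: P = 460.9 kPa, V = 44.2 L, T = 574 K.
Step 2 (adiabatic): W = (P₁V₁ − P₂V₂)/(γ−1) = (20373 − 14750)/0.4 = 14058 J.
W_total = 15554 + 14058 = 29611 J.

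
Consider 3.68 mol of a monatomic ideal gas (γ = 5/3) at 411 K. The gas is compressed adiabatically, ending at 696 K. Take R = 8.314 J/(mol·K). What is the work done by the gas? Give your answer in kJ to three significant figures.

W ≈ -13.1 kJ

Adiabatic ⇒ Q = 0, so W_by = −ΔU = nCᵥ(T₁ − T₂).
Cᵥ = 3R/2 = 12.47 J/(mol·K).
W = (3.68)(12.47)(411 − 696) = -13080 J.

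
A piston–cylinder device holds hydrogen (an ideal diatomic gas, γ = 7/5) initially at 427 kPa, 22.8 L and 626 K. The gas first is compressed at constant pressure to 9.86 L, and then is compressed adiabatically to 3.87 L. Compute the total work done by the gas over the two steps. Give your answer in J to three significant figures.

Step 1 (isobaric): W = PΔV = (427 kPa)(9.86 − 22.8 L) = -5525 J.
After step 1: P = 427 kPa, V = 9.86 L, T = 270.7 K.
Step 2 (adiabatic): W = (P₁V₁ − P₂V₂)/(γ−1) = (4210 − 6120)/0.4 = -4775 J.
W_total = -5525 − 4775 = -10301 J.

W_total ≈ -10300 J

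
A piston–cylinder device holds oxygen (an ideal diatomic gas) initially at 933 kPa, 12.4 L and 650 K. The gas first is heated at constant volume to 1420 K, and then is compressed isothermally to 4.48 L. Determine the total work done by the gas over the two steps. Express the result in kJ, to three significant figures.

W_total ≈ -25.7 kJ

Step 1 (isochoric): W = 0 (constant volume).
After step 1: P = 2038 kPa (V unchanged).
Step 2 (isothermal): W = P₁V₁ ln(V₂/V₁) = (25274) ln(4.48/12.4) = -25731 J.
W_total = 0 − 25731 = -25731 J.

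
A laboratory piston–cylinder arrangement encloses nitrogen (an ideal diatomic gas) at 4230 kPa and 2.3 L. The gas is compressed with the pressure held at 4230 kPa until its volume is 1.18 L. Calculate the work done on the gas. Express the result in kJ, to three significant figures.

Isobaric: W = P ΔV.
W = (4230 kPa)(1.18 − 2.3 L) = (4230)(-1.12) = -4738 J.
Work on gas = −W_by = 4738 J.

W ≈ 4.74 kJ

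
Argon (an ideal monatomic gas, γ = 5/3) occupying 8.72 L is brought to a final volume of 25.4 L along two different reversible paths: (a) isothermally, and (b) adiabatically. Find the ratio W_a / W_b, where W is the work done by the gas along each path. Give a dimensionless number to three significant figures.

W_a / W_b ≈ 1.40

Path (a) isothermal: W = P₁V₁ ln(V₂/V₁) → W_a/(P₁V₁) = 1.069.
Path (b) adiabatic: W = P₁V₁(1 − (V₁/V₂)^(γ−1))/(γ−1) → W_b/(P₁V₁) = 0.7646.
W_a / W_b = 1.069 / 0.7646 = 1.398.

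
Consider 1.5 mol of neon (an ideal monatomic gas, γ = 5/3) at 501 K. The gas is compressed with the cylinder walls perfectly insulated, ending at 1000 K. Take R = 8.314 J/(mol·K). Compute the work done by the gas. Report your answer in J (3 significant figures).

Adiabatic ⇒ Q = 0, so W_by = −ΔU = nCᵥ(T₁ − T₂).
Cᵥ = 3R/2 = 12.47 J/(mol·K).
W = (1.5)(12.47)(501 − 1000) = -9335 J.

W ≈ -9330 J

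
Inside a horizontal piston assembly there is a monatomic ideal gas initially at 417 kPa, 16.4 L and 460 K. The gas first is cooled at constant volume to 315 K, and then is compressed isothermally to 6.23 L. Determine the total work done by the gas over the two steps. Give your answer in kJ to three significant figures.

Step 1 (isochoric): W = 0 (constant volume).
After step 1: P = 285.6 kPa (V unchanged).
Step 2 (isothermal): W = P₁V₁ ln(V₂/V₁) = (4683) ln(6.23/16.4) = -4533 J.
W_total = 0 − 4533 = -4533 J.

W_total ≈ -4.53 kJ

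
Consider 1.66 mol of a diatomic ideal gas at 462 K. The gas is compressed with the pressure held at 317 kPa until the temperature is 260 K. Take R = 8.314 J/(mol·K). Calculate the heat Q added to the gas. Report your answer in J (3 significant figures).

Q ≈ -9760 J

Isobaric: W = nRΔT = (1.66)(8.314)(-202) = -2788 J.
ΔU = nCᵥΔT with Cᵥ = 5R/2: ΔU = (1.66)(20.79)(-202) = -6970 J.
Q = ΔU + W = -6970 − 2788 = -9757 J.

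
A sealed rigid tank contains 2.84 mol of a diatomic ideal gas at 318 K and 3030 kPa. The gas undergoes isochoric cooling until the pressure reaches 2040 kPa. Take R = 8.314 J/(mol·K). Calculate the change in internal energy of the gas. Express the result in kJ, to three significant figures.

Constant volume ⇒ W = 0, so Q = ΔU = nCᵥΔT with Cᵥ = 5R/2 = 20.79 J/(mol·K).
At constant V, T₂/T₁ = P₂/P₁ ⇒ ΔT = T₁(P₂/P₁ − 1) = 318·(2040/3030 − 1) = -103.9 K.
ΔU = (2.84)(20.79)(-103.9) = -6133 J.

ΔU ≈ -6.13 kJ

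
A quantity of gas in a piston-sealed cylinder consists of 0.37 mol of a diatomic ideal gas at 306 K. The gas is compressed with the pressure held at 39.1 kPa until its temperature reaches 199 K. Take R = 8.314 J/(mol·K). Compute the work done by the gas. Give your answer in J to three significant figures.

Isobaric: W = P ΔV = nR ΔT.
W = (0.37)(8.314)(199 − 306) = -329.2 J.

W ≈ -329 J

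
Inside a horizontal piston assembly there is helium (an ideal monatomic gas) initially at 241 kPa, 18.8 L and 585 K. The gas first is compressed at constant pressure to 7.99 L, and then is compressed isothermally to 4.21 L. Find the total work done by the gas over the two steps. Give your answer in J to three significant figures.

W_total ≈ -3840 J

Step 1 (isobaric): W = PΔV = (241 kPa)(7.99 − 18.8 L) = -2605 J.
After step 1: P = 241 kPa, V = 7.99 L, T = 248.6 K.
Step 2 (isothermal): W = P₁V₁ ln(V₂/V₁) = (1926) ln(4.21/7.99) = -1234 J.
W_total = -2605 − 1234 = -3839 J.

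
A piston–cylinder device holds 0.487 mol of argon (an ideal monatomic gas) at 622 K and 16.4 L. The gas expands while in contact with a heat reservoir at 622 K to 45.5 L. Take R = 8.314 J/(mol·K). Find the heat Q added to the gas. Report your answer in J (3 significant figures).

Isothermal ⇒ ΔU = 0, so Q = W = nRT ln(V₂/V₁).
Q = (0.487)(8.314)(622) ln(45.5/16.4) = 2518 × 1.02 = 2570 J.

Q ≈ 2570 J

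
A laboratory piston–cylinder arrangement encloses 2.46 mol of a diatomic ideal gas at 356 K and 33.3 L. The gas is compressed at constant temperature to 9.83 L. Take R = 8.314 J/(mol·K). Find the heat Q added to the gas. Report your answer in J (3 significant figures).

Q ≈ -8880 J

Isothermal ⇒ ΔU = 0, so Q = W = nRT ln(V₂/V₁).
Q = (2.46)(8.314)(356) ln(9.83/33.3) = 7281 × -1.22 = -8884 J.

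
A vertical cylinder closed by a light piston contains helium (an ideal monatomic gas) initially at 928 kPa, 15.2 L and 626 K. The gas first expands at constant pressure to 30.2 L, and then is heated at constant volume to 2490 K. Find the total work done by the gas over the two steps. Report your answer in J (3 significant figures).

Step 1 (isobaric): W = PΔV = (928 kPa)(30.2 − 15.2 L) = 13920 J.
Step 2 (isochoric): W = 0 (constant volume).
W_total = 13920 + 0 = 13920 J.

W_total ≈ 13900 J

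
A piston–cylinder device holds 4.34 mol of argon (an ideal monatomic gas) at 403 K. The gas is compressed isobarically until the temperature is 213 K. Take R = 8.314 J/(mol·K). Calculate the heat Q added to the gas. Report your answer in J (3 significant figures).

Isobaric: W = nRΔT = (4.34)(8.314)(-190) = -6856 J.
ΔU = nCᵥΔT with Cᵥ = 3R/2: ΔU = (4.34)(12.47)(-190) = -10284 J.
Q = ΔU + W = -10284 − 6856 = -17139 J.

Q ≈ -17100 J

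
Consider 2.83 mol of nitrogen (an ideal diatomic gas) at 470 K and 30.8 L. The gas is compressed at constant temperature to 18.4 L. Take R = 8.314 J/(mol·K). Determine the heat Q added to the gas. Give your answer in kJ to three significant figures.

Isothermal ⇒ ΔU = 0, so Q = W = nRT ln(V₂/V₁).
Q = (2.83)(8.314)(470) ln(18.4/30.8) = 11058 × -0.5152 = -5697 J.

Q ≈ -5.70 kJ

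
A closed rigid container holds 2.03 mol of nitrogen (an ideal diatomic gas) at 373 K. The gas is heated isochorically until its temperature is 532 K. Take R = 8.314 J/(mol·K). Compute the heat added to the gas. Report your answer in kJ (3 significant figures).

Q ≈ 6.71 kJ

Constant volume ⇒ W = 0, so Q = ΔU = nCᵥΔT with Cᵥ = 5R/2 = 20.79 J/(mol·K).
ΔU = (2.03)(20.79)(532 − 373) = 6709 J.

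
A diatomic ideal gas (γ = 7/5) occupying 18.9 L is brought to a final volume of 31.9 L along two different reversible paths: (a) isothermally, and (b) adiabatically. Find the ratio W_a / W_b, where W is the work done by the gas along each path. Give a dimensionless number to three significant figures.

Path (a) isothermal: W = P₁V₁ ln(V₂/V₁) → W_a/(P₁V₁) = 0.5234.
Path (b) adiabatic: W = P₁V₁(1 − (V₁/V₂)^(γ−1))/(γ−1) → W_b/(P₁V₁) = 0.4723.
W_a / W_b = 0.5234 / 0.4723 = 1.108.

W_a / W_b ≈ 1.11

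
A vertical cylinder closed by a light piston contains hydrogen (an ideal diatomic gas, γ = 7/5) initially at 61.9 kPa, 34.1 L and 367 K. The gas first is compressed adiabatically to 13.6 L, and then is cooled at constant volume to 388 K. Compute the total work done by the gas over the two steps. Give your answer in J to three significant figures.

W_total ≈ -2350 J

Step 1 (adiabatic): W = (P₁V₁ − P₂V₂)/(γ−1) = (2111 − 3049)/0.4 = -2345 J.
Step 2 (isochoric): W = 0 (constant volume).
W_total = -2345 + 0 = -2345 J.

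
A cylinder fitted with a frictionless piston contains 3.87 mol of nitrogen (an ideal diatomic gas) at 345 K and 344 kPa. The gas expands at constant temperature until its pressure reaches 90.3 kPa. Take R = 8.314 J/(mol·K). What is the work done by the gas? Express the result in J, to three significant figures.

W ≈ 14800 J

Isothermal process: W = nRT ln(V₂/V₁) = nRT ln(P₁/P₂).
W = (3.87)(8.314)(345) × ln(344/90.3)
  = 11100 × ln(3.81) = 11100 × 1.338
W_by_gas = 14847 J.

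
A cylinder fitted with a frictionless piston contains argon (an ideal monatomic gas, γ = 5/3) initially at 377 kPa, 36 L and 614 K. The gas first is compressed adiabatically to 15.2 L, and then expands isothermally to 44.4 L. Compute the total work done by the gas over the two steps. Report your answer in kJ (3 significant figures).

W_total ≈ 10.0 kJ

Step 1 (adiabatic): W = (P₁V₁ − P₂V₂)/(γ−1) = (13572 − 24115)/0.667 = -15814 J.
After step 1: P = 1586 kPa, V = 15.2 L, T = 1091 K.
Step 2 (isothermal): W = P₁V₁ ln(V₂/V₁) = (24115) ln(44.4/15.2) = 25850 J.
W_total = -15814 + 25850 = 10036 J.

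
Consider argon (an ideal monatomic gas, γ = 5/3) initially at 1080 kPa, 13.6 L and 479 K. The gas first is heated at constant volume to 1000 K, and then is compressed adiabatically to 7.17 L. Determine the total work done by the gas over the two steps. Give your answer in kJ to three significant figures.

W_total ≈ -24.5 kJ

Step 1 (isochoric): W = 0 (constant volume).
After step 1: P = 2255 kPa (V unchanged).
Step 2 (adiabatic): W = (P₁V₁ − P₂V₂)/(γ−1) = (30664 − 46987)/0.667 = -24484 J.
W_total = 0 − 24484 = -24484 J.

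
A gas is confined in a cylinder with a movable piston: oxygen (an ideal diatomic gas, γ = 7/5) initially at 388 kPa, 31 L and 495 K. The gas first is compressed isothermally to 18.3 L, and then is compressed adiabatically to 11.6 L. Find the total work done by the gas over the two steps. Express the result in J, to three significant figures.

Step 1 (isothermal): W = P₁V₁ ln(V₂/V₁) = (12028) ln(18.3/31) = -6340 J.
After step 1: P = 657.3 kPa, V = 18.3 L, T = 495 K.
Step 2 (adiabatic): W = (P₁V₁ − P₂V₂)/(γ−1) = (12028 − 14434)/0.4 = -6015 J.
W_total = -6340 − 6015 = -12355 J.

W_total ≈ -12400 J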